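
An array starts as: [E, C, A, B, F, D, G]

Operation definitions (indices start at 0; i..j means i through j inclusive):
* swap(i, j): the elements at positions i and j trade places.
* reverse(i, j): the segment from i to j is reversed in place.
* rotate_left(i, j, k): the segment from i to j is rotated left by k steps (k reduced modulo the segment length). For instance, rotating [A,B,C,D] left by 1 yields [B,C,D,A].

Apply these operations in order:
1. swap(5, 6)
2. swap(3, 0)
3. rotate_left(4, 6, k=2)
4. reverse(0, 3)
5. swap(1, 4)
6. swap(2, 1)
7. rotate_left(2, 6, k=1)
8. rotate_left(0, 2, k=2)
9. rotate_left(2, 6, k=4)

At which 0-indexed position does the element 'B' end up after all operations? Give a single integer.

Answer: 0

Derivation:
After 1 (swap(5, 6)): [E, C, A, B, F, G, D]
After 2 (swap(3, 0)): [B, C, A, E, F, G, D]
After 3 (rotate_left(4, 6, k=2)): [B, C, A, E, D, F, G]
After 4 (reverse(0, 3)): [E, A, C, B, D, F, G]
After 5 (swap(1, 4)): [E, D, C, B, A, F, G]
After 6 (swap(2, 1)): [E, C, D, B, A, F, G]
After 7 (rotate_left(2, 6, k=1)): [E, C, B, A, F, G, D]
After 8 (rotate_left(0, 2, k=2)): [B, E, C, A, F, G, D]
After 9 (rotate_left(2, 6, k=4)): [B, E, D, C, A, F, G]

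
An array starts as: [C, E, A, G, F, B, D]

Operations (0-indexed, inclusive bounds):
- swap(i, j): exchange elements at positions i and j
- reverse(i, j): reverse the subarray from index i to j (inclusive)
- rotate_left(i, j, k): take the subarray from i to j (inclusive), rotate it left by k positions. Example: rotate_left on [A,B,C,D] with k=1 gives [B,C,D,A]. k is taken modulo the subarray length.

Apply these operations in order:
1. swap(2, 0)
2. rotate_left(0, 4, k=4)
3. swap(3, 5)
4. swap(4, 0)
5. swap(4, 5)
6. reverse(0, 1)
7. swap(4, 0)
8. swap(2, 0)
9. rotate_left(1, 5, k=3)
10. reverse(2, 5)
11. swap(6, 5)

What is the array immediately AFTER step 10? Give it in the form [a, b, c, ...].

Answer: [E, A, B, C, G, F, D]

Derivation:
After 1 (swap(2, 0)): [A, E, C, G, F, B, D]
After 2 (rotate_left(0, 4, k=4)): [F, A, E, C, G, B, D]
After 3 (swap(3, 5)): [F, A, E, B, G, C, D]
After 4 (swap(4, 0)): [G, A, E, B, F, C, D]
After 5 (swap(4, 5)): [G, A, E, B, C, F, D]
After 6 (reverse(0, 1)): [A, G, E, B, C, F, D]
After 7 (swap(4, 0)): [C, G, E, B, A, F, D]
After 8 (swap(2, 0)): [E, G, C, B, A, F, D]
After 9 (rotate_left(1, 5, k=3)): [E, A, F, G, C, B, D]
After 10 (reverse(2, 5)): [E, A, B, C, G, F, D]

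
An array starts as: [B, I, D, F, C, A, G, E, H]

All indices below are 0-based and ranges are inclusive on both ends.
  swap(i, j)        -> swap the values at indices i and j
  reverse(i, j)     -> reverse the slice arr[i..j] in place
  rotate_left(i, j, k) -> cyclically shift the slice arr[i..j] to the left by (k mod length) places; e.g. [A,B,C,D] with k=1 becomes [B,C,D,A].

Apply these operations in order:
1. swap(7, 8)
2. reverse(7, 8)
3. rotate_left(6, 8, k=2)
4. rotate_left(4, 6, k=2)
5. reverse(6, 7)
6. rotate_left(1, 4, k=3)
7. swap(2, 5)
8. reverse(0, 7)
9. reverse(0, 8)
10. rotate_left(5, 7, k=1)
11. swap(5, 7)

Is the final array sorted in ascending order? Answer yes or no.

After 1 (swap(7, 8)): [B, I, D, F, C, A, G, H, E]
After 2 (reverse(7, 8)): [B, I, D, F, C, A, G, E, H]
After 3 (rotate_left(6, 8, k=2)): [B, I, D, F, C, A, H, G, E]
After 4 (rotate_left(4, 6, k=2)): [B, I, D, F, H, C, A, G, E]
After 5 (reverse(6, 7)): [B, I, D, F, H, C, G, A, E]
After 6 (rotate_left(1, 4, k=3)): [B, H, I, D, F, C, G, A, E]
After 7 (swap(2, 5)): [B, H, C, D, F, I, G, A, E]
After 8 (reverse(0, 7)): [A, G, I, F, D, C, H, B, E]
After 9 (reverse(0, 8)): [E, B, H, C, D, F, I, G, A]
After 10 (rotate_left(5, 7, k=1)): [E, B, H, C, D, I, G, F, A]
After 11 (swap(5, 7)): [E, B, H, C, D, F, G, I, A]

Answer: no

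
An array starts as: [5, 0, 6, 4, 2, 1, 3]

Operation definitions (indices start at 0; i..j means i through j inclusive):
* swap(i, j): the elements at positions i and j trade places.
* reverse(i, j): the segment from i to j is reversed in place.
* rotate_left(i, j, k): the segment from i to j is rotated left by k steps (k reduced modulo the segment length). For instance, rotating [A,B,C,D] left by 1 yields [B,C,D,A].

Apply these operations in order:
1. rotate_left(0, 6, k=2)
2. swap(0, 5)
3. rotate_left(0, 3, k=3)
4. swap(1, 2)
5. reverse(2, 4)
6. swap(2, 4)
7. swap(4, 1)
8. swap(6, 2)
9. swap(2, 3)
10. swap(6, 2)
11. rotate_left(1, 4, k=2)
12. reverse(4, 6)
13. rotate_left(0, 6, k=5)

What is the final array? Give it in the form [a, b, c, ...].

Answer: [6, 5, 1, 0, 4, 3, 2]

Derivation:
After 1 (rotate_left(0, 6, k=2)): [6, 4, 2, 1, 3, 5, 0]
After 2 (swap(0, 5)): [5, 4, 2, 1, 3, 6, 0]
After 3 (rotate_left(0, 3, k=3)): [1, 5, 4, 2, 3, 6, 0]
After 4 (swap(1, 2)): [1, 4, 5, 2, 3, 6, 0]
After 5 (reverse(2, 4)): [1, 4, 3, 2, 5, 6, 0]
After 6 (swap(2, 4)): [1, 4, 5, 2, 3, 6, 0]
After 7 (swap(4, 1)): [1, 3, 5, 2, 4, 6, 0]
After 8 (swap(6, 2)): [1, 3, 0, 2, 4, 6, 5]
After 9 (swap(2, 3)): [1, 3, 2, 0, 4, 6, 5]
After 10 (swap(6, 2)): [1, 3, 5, 0, 4, 6, 2]
After 11 (rotate_left(1, 4, k=2)): [1, 0, 4, 3, 5, 6, 2]
After 12 (reverse(4, 6)): [1, 0, 4, 3, 2, 6, 5]
After 13 (rotate_left(0, 6, k=5)): [6, 5, 1, 0, 4, 3, 2]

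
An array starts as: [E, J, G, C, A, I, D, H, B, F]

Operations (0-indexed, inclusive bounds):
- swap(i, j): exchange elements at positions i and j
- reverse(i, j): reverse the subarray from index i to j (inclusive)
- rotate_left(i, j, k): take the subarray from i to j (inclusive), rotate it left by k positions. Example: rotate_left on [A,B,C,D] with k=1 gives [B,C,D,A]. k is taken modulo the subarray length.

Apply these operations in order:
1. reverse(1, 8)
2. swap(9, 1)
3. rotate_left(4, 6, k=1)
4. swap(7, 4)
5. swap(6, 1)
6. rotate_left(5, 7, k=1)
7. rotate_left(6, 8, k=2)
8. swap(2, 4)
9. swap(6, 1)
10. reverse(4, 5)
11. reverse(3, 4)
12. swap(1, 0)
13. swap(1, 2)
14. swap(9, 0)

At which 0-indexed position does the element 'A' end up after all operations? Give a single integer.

After 1 (reverse(1, 8)): [E, B, H, D, I, A, C, G, J, F]
After 2 (swap(9, 1)): [E, F, H, D, I, A, C, G, J, B]
After 3 (rotate_left(4, 6, k=1)): [E, F, H, D, A, C, I, G, J, B]
After 4 (swap(7, 4)): [E, F, H, D, G, C, I, A, J, B]
After 5 (swap(6, 1)): [E, I, H, D, G, C, F, A, J, B]
After 6 (rotate_left(5, 7, k=1)): [E, I, H, D, G, F, A, C, J, B]
After 7 (rotate_left(6, 8, k=2)): [E, I, H, D, G, F, J, A, C, B]
After 8 (swap(2, 4)): [E, I, G, D, H, F, J, A, C, B]
After 9 (swap(6, 1)): [E, J, G, D, H, F, I, A, C, B]
After 10 (reverse(4, 5)): [E, J, G, D, F, H, I, A, C, B]
After 11 (reverse(3, 4)): [E, J, G, F, D, H, I, A, C, B]
After 12 (swap(1, 0)): [J, E, G, F, D, H, I, A, C, B]
After 13 (swap(1, 2)): [J, G, E, F, D, H, I, A, C, B]
After 14 (swap(9, 0)): [B, G, E, F, D, H, I, A, C, J]

Answer: 7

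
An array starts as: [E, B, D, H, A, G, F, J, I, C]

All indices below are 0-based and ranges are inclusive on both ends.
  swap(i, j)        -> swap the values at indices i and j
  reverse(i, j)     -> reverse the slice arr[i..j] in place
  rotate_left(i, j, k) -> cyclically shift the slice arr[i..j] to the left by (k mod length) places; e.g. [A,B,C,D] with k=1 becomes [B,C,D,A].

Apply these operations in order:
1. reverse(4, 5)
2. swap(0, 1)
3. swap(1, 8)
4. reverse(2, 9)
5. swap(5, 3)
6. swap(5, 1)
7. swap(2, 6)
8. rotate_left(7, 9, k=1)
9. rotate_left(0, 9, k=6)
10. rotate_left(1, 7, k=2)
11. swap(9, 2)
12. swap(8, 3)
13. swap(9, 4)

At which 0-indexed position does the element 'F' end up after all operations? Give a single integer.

Answer: 5

Derivation:
After 1 (reverse(4, 5)): [E, B, D, H, G, A, F, J, I, C]
After 2 (swap(0, 1)): [B, E, D, H, G, A, F, J, I, C]
After 3 (swap(1, 8)): [B, I, D, H, G, A, F, J, E, C]
After 4 (reverse(2, 9)): [B, I, C, E, J, F, A, G, H, D]
After 5 (swap(5, 3)): [B, I, C, F, J, E, A, G, H, D]
After 6 (swap(5, 1)): [B, E, C, F, J, I, A, G, H, D]
After 7 (swap(2, 6)): [B, E, A, F, J, I, C, G, H, D]
After 8 (rotate_left(7, 9, k=1)): [B, E, A, F, J, I, C, H, D, G]
After 9 (rotate_left(0, 9, k=6)): [C, H, D, G, B, E, A, F, J, I]
After 10 (rotate_left(1, 7, k=2)): [C, G, B, E, A, F, H, D, J, I]
After 11 (swap(9, 2)): [C, G, I, E, A, F, H, D, J, B]
After 12 (swap(8, 3)): [C, G, I, J, A, F, H, D, E, B]
After 13 (swap(9, 4)): [C, G, I, J, B, F, H, D, E, A]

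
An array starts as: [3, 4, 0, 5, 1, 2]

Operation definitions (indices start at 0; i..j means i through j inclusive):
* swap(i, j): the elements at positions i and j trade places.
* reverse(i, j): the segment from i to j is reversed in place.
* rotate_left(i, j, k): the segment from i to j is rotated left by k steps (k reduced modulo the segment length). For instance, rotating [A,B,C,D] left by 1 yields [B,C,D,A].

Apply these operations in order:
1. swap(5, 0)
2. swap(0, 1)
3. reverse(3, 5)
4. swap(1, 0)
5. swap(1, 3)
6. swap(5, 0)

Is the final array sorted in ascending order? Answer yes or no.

After 1 (swap(5, 0)): [2, 4, 0, 5, 1, 3]
After 2 (swap(0, 1)): [4, 2, 0, 5, 1, 3]
After 3 (reverse(3, 5)): [4, 2, 0, 3, 1, 5]
After 4 (swap(1, 0)): [2, 4, 0, 3, 1, 5]
After 5 (swap(1, 3)): [2, 3, 0, 4, 1, 5]
After 6 (swap(5, 0)): [5, 3, 0, 4, 1, 2]

Answer: no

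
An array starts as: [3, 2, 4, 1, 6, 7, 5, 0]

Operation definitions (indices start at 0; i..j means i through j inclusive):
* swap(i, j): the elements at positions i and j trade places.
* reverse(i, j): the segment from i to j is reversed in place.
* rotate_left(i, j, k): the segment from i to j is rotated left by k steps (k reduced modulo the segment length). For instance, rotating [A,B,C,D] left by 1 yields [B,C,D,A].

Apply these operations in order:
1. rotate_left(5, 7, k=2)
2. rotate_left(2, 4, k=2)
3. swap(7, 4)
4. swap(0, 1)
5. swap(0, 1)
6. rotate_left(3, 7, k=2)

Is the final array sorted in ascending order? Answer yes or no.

Answer: no

Derivation:
After 1 (rotate_left(5, 7, k=2)): [3, 2, 4, 1, 6, 0, 7, 5]
After 2 (rotate_left(2, 4, k=2)): [3, 2, 6, 4, 1, 0, 7, 5]
After 3 (swap(7, 4)): [3, 2, 6, 4, 5, 0, 7, 1]
After 4 (swap(0, 1)): [2, 3, 6, 4, 5, 0, 7, 1]
After 5 (swap(0, 1)): [3, 2, 6, 4, 5, 0, 7, 1]
After 6 (rotate_left(3, 7, k=2)): [3, 2, 6, 0, 7, 1, 4, 5]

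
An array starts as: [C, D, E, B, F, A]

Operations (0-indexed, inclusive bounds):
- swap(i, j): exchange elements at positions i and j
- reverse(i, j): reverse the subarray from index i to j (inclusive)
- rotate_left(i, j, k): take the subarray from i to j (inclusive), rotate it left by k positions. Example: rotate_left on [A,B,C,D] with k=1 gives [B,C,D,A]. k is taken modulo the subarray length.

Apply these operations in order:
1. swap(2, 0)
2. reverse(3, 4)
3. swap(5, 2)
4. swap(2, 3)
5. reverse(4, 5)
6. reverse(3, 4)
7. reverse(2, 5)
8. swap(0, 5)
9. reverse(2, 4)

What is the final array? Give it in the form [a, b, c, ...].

After 1 (swap(2, 0)): [E, D, C, B, F, A]
After 2 (reverse(3, 4)): [E, D, C, F, B, A]
After 3 (swap(5, 2)): [E, D, A, F, B, C]
After 4 (swap(2, 3)): [E, D, F, A, B, C]
After 5 (reverse(4, 5)): [E, D, F, A, C, B]
After 6 (reverse(3, 4)): [E, D, F, C, A, B]
After 7 (reverse(2, 5)): [E, D, B, A, C, F]
After 8 (swap(0, 5)): [F, D, B, A, C, E]
After 9 (reverse(2, 4)): [F, D, C, A, B, E]

Answer: [F, D, C, A, B, E]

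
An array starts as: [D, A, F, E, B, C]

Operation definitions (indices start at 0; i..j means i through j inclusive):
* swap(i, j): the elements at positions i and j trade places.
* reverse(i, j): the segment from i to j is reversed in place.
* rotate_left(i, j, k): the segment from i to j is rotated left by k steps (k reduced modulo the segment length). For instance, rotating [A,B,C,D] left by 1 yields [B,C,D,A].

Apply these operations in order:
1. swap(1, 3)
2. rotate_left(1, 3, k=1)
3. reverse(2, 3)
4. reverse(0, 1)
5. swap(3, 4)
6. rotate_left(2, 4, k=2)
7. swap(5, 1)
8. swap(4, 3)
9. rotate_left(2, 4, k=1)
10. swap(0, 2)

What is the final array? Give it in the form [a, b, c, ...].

Answer: [B, C, F, E, A, D]

Derivation:
After 1 (swap(1, 3)): [D, E, F, A, B, C]
After 2 (rotate_left(1, 3, k=1)): [D, F, A, E, B, C]
After 3 (reverse(2, 3)): [D, F, E, A, B, C]
After 4 (reverse(0, 1)): [F, D, E, A, B, C]
After 5 (swap(3, 4)): [F, D, E, B, A, C]
After 6 (rotate_left(2, 4, k=2)): [F, D, A, E, B, C]
After 7 (swap(5, 1)): [F, C, A, E, B, D]
After 8 (swap(4, 3)): [F, C, A, B, E, D]
After 9 (rotate_left(2, 4, k=1)): [F, C, B, E, A, D]
After 10 (swap(0, 2)): [B, C, F, E, A, D]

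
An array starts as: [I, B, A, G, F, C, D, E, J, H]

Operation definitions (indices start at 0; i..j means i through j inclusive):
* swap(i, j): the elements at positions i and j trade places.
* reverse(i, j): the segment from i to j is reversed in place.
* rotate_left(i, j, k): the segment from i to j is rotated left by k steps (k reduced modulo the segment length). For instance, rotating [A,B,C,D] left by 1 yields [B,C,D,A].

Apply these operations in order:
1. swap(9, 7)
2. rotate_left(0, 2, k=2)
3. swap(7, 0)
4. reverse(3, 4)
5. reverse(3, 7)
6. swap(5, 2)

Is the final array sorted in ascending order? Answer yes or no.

After 1 (swap(9, 7)): [I, B, A, G, F, C, D, H, J, E]
After 2 (rotate_left(0, 2, k=2)): [A, I, B, G, F, C, D, H, J, E]
After 3 (swap(7, 0)): [H, I, B, G, F, C, D, A, J, E]
After 4 (reverse(3, 4)): [H, I, B, F, G, C, D, A, J, E]
After 5 (reverse(3, 7)): [H, I, B, A, D, C, G, F, J, E]
After 6 (swap(5, 2)): [H, I, C, A, D, B, G, F, J, E]

Answer: no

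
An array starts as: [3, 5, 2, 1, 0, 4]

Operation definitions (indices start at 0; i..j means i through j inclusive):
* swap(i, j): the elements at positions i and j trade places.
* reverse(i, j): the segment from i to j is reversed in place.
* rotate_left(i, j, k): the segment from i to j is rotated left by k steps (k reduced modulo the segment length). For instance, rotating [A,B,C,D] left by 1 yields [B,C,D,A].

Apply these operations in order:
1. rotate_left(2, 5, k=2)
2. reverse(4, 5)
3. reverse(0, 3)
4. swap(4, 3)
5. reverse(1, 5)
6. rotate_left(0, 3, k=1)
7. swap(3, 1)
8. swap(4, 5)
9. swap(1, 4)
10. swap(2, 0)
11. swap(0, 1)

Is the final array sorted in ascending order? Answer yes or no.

After 1 (rotate_left(2, 5, k=2)): [3, 5, 0, 4, 2, 1]
After 2 (reverse(4, 5)): [3, 5, 0, 4, 1, 2]
After 3 (reverse(0, 3)): [4, 0, 5, 3, 1, 2]
After 4 (swap(4, 3)): [4, 0, 5, 1, 3, 2]
After 5 (reverse(1, 5)): [4, 2, 3, 1, 5, 0]
After 6 (rotate_left(0, 3, k=1)): [2, 3, 1, 4, 5, 0]
After 7 (swap(3, 1)): [2, 4, 1, 3, 5, 0]
After 8 (swap(4, 5)): [2, 4, 1, 3, 0, 5]
After 9 (swap(1, 4)): [2, 0, 1, 3, 4, 5]
After 10 (swap(2, 0)): [1, 0, 2, 3, 4, 5]
After 11 (swap(0, 1)): [0, 1, 2, 3, 4, 5]

Answer: yes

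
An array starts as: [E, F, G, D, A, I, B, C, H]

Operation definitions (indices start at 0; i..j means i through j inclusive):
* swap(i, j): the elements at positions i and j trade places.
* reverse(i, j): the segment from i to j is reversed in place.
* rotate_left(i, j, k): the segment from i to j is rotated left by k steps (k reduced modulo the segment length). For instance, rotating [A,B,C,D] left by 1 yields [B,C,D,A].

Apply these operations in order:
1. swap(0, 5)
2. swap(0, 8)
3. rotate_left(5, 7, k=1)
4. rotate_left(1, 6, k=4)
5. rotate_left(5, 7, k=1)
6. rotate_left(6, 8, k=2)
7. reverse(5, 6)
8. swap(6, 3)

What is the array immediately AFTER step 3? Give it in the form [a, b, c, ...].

After 1 (swap(0, 5)): [I, F, G, D, A, E, B, C, H]
After 2 (swap(0, 8)): [H, F, G, D, A, E, B, C, I]
After 3 (rotate_left(5, 7, k=1)): [H, F, G, D, A, B, C, E, I]

Answer: [H, F, G, D, A, B, C, E, I]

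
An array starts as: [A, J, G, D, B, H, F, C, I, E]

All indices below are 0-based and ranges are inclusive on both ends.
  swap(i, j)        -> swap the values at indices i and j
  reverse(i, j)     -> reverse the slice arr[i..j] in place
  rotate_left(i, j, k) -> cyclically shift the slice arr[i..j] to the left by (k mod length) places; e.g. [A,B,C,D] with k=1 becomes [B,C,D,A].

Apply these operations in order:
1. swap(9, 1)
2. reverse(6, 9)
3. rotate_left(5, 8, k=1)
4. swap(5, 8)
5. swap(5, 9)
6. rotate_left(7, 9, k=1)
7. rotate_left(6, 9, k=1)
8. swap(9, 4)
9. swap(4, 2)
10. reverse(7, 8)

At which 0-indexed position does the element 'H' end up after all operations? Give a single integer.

Answer: 8

Derivation:
After 1 (swap(9, 1)): [A, E, G, D, B, H, F, C, I, J]
After 2 (reverse(6, 9)): [A, E, G, D, B, H, J, I, C, F]
After 3 (rotate_left(5, 8, k=1)): [A, E, G, D, B, J, I, C, H, F]
After 4 (swap(5, 8)): [A, E, G, D, B, H, I, C, J, F]
After 5 (swap(5, 9)): [A, E, G, D, B, F, I, C, J, H]
After 6 (rotate_left(7, 9, k=1)): [A, E, G, D, B, F, I, J, H, C]
After 7 (rotate_left(6, 9, k=1)): [A, E, G, D, B, F, J, H, C, I]
After 8 (swap(9, 4)): [A, E, G, D, I, F, J, H, C, B]
After 9 (swap(4, 2)): [A, E, I, D, G, F, J, H, C, B]
After 10 (reverse(7, 8)): [A, E, I, D, G, F, J, C, H, B]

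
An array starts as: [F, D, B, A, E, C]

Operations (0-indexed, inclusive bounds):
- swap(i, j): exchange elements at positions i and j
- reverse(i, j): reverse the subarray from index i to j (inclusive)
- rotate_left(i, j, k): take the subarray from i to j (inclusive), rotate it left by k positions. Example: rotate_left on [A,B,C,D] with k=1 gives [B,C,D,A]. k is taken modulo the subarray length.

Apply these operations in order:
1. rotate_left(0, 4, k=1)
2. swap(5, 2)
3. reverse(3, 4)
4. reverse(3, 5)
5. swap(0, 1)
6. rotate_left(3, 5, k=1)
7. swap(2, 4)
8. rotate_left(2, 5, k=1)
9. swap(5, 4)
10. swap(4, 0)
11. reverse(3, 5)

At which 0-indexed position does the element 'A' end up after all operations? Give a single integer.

After 1 (rotate_left(0, 4, k=1)): [D, B, A, E, F, C]
After 2 (swap(5, 2)): [D, B, C, E, F, A]
After 3 (reverse(3, 4)): [D, B, C, F, E, A]
After 4 (reverse(3, 5)): [D, B, C, A, E, F]
After 5 (swap(0, 1)): [B, D, C, A, E, F]
After 6 (rotate_left(3, 5, k=1)): [B, D, C, E, F, A]
After 7 (swap(2, 4)): [B, D, F, E, C, A]
After 8 (rotate_left(2, 5, k=1)): [B, D, E, C, A, F]
After 9 (swap(5, 4)): [B, D, E, C, F, A]
After 10 (swap(4, 0)): [F, D, E, C, B, A]
After 11 (reverse(3, 5)): [F, D, E, A, B, C]

Answer: 3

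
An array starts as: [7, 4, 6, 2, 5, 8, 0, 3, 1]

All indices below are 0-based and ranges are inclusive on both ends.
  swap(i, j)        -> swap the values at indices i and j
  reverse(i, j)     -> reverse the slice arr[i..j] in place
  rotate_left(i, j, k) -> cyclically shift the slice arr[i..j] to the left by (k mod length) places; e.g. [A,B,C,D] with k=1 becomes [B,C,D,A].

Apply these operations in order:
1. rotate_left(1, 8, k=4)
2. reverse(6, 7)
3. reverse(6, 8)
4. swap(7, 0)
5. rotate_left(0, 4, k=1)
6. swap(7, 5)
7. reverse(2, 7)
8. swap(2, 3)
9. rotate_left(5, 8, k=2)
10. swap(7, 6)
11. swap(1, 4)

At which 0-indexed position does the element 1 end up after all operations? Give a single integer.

Answer: 8

Derivation:
After 1 (rotate_left(1, 8, k=4)): [7, 8, 0, 3, 1, 4, 6, 2, 5]
After 2 (reverse(6, 7)): [7, 8, 0, 3, 1, 4, 2, 6, 5]
After 3 (reverse(6, 8)): [7, 8, 0, 3, 1, 4, 5, 6, 2]
After 4 (swap(7, 0)): [6, 8, 0, 3, 1, 4, 5, 7, 2]
After 5 (rotate_left(0, 4, k=1)): [8, 0, 3, 1, 6, 4, 5, 7, 2]
After 6 (swap(7, 5)): [8, 0, 3, 1, 6, 7, 5, 4, 2]
After 7 (reverse(2, 7)): [8, 0, 4, 5, 7, 6, 1, 3, 2]
After 8 (swap(2, 3)): [8, 0, 5, 4, 7, 6, 1, 3, 2]
After 9 (rotate_left(5, 8, k=2)): [8, 0, 5, 4, 7, 3, 2, 6, 1]
After 10 (swap(7, 6)): [8, 0, 5, 4, 7, 3, 6, 2, 1]
After 11 (swap(1, 4)): [8, 7, 5, 4, 0, 3, 6, 2, 1]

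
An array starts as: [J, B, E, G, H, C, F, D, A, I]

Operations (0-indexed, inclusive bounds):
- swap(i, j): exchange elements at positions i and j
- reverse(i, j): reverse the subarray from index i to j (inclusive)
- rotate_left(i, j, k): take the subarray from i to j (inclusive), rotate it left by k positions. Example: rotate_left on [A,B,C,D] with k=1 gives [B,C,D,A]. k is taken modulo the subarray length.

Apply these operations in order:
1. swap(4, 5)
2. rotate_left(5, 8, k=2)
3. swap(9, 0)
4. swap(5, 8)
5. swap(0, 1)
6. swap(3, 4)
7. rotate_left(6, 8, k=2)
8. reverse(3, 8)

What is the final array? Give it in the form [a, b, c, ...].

Answer: [B, I, E, H, A, D, F, G, C, J]

Derivation:
After 1 (swap(4, 5)): [J, B, E, G, C, H, F, D, A, I]
After 2 (rotate_left(5, 8, k=2)): [J, B, E, G, C, D, A, H, F, I]
After 3 (swap(9, 0)): [I, B, E, G, C, D, A, H, F, J]
After 4 (swap(5, 8)): [I, B, E, G, C, F, A, H, D, J]
After 5 (swap(0, 1)): [B, I, E, G, C, F, A, H, D, J]
After 6 (swap(3, 4)): [B, I, E, C, G, F, A, H, D, J]
After 7 (rotate_left(6, 8, k=2)): [B, I, E, C, G, F, D, A, H, J]
After 8 (reverse(3, 8)): [B, I, E, H, A, D, F, G, C, J]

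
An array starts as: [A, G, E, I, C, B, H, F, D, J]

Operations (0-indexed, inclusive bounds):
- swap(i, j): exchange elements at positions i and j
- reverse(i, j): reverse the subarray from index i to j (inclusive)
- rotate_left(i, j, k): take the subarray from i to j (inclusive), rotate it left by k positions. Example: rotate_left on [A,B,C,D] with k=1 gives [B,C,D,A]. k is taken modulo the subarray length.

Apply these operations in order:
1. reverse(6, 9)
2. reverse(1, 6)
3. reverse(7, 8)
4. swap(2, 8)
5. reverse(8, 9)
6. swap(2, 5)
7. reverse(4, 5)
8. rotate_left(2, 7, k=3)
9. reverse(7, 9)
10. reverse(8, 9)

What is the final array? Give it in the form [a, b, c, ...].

After 1 (reverse(6, 9)): [A, G, E, I, C, B, J, D, F, H]
After 2 (reverse(1, 6)): [A, J, B, C, I, E, G, D, F, H]
After 3 (reverse(7, 8)): [A, J, B, C, I, E, G, F, D, H]
After 4 (swap(2, 8)): [A, J, D, C, I, E, G, F, B, H]
After 5 (reverse(8, 9)): [A, J, D, C, I, E, G, F, H, B]
After 6 (swap(2, 5)): [A, J, E, C, I, D, G, F, H, B]
After 7 (reverse(4, 5)): [A, J, E, C, D, I, G, F, H, B]
After 8 (rotate_left(2, 7, k=3)): [A, J, I, G, F, E, C, D, H, B]
After 9 (reverse(7, 9)): [A, J, I, G, F, E, C, B, H, D]
After 10 (reverse(8, 9)): [A, J, I, G, F, E, C, B, D, H]

Answer: [A, J, I, G, F, E, C, B, D, H]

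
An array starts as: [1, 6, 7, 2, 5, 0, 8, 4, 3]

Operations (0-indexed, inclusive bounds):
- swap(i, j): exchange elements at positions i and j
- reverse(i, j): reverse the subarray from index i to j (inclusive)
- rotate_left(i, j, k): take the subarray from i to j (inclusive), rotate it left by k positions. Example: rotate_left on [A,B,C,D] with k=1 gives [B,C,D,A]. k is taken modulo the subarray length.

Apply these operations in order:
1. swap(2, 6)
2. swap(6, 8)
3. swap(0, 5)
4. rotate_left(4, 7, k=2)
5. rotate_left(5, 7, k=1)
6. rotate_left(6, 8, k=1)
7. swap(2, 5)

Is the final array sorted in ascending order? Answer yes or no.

After 1 (swap(2, 6)): [1, 6, 8, 2, 5, 0, 7, 4, 3]
After 2 (swap(6, 8)): [1, 6, 8, 2, 5, 0, 3, 4, 7]
After 3 (swap(0, 5)): [0, 6, 8, 2, 5, 1, 3, 4, 7]
After 4 (rotate_left(4, 7, k=2)): [0, 6, 8, 2, 3, 4, 5, 1, 7]
After 5 (rotate_left(5, 7, k=1)): [0, 6, 8, 2, 3, 5, 1, 4, 7]
After 6 (rotate_left(6, 8, k=1)): [0, 6, 8, 2, 3, 5, 4, 7, 1]
After 7 (swap(2, 5)): [0, 6, 5, 2, 3, 8, 4, 7, 1]

Answer: no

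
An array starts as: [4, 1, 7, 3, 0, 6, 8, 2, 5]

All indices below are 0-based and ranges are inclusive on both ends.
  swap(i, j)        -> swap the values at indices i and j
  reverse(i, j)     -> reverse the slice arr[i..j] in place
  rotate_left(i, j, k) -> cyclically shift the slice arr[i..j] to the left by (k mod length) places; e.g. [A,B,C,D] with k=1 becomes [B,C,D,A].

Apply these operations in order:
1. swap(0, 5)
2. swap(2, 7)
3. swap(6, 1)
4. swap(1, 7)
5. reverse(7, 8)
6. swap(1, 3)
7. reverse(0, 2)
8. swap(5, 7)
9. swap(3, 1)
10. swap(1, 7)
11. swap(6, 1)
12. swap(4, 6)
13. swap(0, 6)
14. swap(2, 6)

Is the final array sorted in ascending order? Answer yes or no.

Answer: yes

Derivation:
After 1 (swap(0, 5)): [6, 1, 7, 3, 0, 4, 8, 2, 5]
After 2 (swap(2, 7)): [6, 1, 2, 3, 0, 4, 8, 7, 5]
After 3 (swap(6, 1)): [6, 8, 2, 3, 0, 4, 1, 7, 5]
After 4 (swap(1, 7)): [6, 7, 2, 3, 0, 4, 1, 8, 5]
After 5 (reverse(7, 8)): [6, 7, 2, 3, 0, 4, 1, 5, 8]
After 6 (swap(1, 3)): [6, 3, 2, 7, 0, 4, 1, 5, 8]
After 7 (reverse(0, 2)): [2, 3, 6, 7, 0, 4, 1, 5, 8]
After 8 (swap(5, 7)): [2, 3, 6, 7, 0, 5, 1, 4, 8]
After 9 (swap(3, 1)): [2, 7, 6, 3, 0, 5, 1, 4, 8]
After 10 (swap(1, 7)): [2, 4, 6, 3, 0, 5, 1, 7, 8]
After 11 (swap(6, 1)): [2, 1, 6, 3, 0, 5, 4, 7, 8]
After 12 (swap(4, 6)): [2, 1, 6, 3, 4, 5, 0, 7, 8]
After 13 (swap(0, 6)): [0, 1, 6, 3, 4, 5, 2, 7, 8]
After 14 (swap(2, 6)): [0, 1, 2, 3, 4, 5, 6, 7, 8]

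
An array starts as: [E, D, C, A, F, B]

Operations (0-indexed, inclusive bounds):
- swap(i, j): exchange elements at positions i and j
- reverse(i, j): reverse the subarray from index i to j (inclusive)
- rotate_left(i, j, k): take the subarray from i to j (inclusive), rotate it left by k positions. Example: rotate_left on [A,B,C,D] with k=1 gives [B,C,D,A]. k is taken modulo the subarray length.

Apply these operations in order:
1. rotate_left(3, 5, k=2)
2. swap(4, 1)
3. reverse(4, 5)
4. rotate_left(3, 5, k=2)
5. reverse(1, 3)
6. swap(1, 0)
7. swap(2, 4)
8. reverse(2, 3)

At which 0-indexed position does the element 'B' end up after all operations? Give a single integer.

Answer: 3

Derivation:
After 1 (rotate_left(3, 5, k=2)): [E, D, C, B, A, F]
After 2 (swap(4, 1)): [E, A, C, B, D, F]
After 3 (reverse(4, 5)): [E, A, C, B, F, D]
After 4 (rotate_left(3, 5, k=2)): [E, A, C, D, B, F]
After 5 (reverse(1, 3)): [E, D, C, A, B, F]
After 6 (swap(1, 0)): [D, E, C, A, B, F]
After 7 (swap(2, 4)): [D, E, B, A, C, F]
After 8 (reverse(2, 3)): [D, E, A, B, C, F]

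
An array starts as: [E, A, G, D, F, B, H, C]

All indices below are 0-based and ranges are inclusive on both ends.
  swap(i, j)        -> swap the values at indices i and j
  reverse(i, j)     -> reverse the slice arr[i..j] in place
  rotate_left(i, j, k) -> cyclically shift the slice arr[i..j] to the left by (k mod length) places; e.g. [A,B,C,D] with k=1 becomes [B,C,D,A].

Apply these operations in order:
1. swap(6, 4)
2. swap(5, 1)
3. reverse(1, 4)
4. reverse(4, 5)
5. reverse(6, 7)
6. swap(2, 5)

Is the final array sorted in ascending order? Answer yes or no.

Answer: no

Derivation:
After 1 (swap(6, 4)): [E, A, G, D, H, B, F, C]
After 2 (swap(5, 1)): [E, B, G, D, H, A, F, C]
After 3 (reverse(1, 4)): [E, H, D, G, B, A, F, C]
After 4 (reverse(4, 5)): [E, H, D, G, A, B, F, C]
After 5 (reverse(6, 7)): [E, H, D, G, A, B, C, F]
After 6 (swap(2, 5)): [E, H, B, G, A, D, C, F]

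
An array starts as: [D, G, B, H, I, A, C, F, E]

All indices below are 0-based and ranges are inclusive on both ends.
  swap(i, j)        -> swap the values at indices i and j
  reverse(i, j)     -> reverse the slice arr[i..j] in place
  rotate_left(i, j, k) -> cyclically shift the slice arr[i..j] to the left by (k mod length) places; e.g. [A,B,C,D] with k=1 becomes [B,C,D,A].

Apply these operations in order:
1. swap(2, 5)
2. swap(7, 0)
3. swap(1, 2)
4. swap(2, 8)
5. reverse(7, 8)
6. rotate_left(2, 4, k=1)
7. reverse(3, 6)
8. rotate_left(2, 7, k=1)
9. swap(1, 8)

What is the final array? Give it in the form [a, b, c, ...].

Answer: [F, D, C, B, E, I, G, H, A]

Derivation:
After 1 (swap(2, 5)): [D, G, A, H, I, B, C, F, E]
After 2 (swap(7, 0)): [F, G, A, H, I, B, C, D, E]
After 3 (swap(1, 2)): [F, A, G, H, I, B, C, D, E]
After 4 (swap(2, 8)): [F, A, E, H, I, B, C, D, G]
After 5 (reverse(7, 8)): [F, A, E, H, I, B, C, G, D]
After 6 (rotate_left(2, 4, k=1)): [F, A, H, I, E, B, C, G, D]
After 7 (reverse(3, 6)): [F, A, H, C, B, E, I, G, D]
After 8 (rotate_left(2, 7, k=1)): [F, A, C, B, E, I, G, H, D]
After 9 (swap(1, 8)): [F, D, C, B, E, I, G, H, A]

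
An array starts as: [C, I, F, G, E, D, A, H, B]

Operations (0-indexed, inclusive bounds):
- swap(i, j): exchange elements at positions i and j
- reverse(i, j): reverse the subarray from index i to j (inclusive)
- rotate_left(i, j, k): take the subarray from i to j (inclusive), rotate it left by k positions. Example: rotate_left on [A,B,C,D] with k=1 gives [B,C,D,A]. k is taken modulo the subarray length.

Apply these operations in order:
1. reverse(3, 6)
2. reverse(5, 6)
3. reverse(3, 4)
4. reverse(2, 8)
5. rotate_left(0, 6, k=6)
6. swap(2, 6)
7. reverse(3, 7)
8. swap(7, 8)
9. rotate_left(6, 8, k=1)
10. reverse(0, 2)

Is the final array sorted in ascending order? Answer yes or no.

After 1 (reverse(3, 6)): [C, I, F, A, D, E, G, H, B]
After 2 (reverse(5, 6)): [C, I, F, A, D, G, E, H, B]
After 3 (reverse(3, 4)): [C, I, F, D, A, G, E, H, B]
After 4 (reverse(2, 8)): [C, I, B, H, E, G, A, D, F]
After 5 (rotate_left(0, 6, k=6)): [A, C, I, B, H, E, G, D, F]
After 6 (swap(2, 6)): [A, C, G, B, H, E, I, D, F]
After 7 (reverse(3, 7)): [A, C, G, D, I, E, H, B, F]
After 8 (swap(7, 8)): [A, C, G, D, I, E, H, F, B]
After 9 (rotate_left(6, 8, k=1)): [A, C, G, D, I, E, F, B, H]
After 10 (reverse(0, 2)): [G, C, A, D, I, E, F, B, H]

Answer: no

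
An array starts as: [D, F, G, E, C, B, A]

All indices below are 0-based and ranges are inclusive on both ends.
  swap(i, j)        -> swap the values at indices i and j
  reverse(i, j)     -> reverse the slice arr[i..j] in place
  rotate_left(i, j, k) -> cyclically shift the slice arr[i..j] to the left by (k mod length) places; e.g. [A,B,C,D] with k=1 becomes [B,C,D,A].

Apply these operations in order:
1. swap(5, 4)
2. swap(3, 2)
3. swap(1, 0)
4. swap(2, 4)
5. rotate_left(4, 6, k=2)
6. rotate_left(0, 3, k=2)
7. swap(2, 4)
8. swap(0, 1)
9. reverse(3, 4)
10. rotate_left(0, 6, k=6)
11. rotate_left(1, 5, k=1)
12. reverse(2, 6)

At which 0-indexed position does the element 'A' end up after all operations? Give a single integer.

Answer: 6

Derivation:
After 1 (swap(5, 4)): [D, F, G, E, B, C, A]
After 2 (swap(3, 2)): [D, F, E, G, B, C, A]
After 3 (swap(1, 0)): [F, D, E, G, B, C, A]
After 4 (swap(2, 4)): [F, D, B, G, E, C, A]
After 5 (rotate_left(4, 6, k=2)): [F, D, B, G, A, E, C]
After 6 (rotate_left(0, 3, k=2)): [B, G, F, D, A, E, C]
After 7 (swap(2, 4)): [B, G, A, D, F, E, C]
After 8 (swap(0, 1)): [G, B, A, D, F, E, C]
After 9 (reverse(3, 4)): [G, B, A, F, D, E, C]
After 10 (rotate_left(0, 6, k=6)): [C, G, B, A, F, D, E]
After 11 (rotate_left(1, 5, k=1)): [C, B, A, F, D, G, E]
After 12 (reverse(2, 6)): [C, B, E, G, D, F, A]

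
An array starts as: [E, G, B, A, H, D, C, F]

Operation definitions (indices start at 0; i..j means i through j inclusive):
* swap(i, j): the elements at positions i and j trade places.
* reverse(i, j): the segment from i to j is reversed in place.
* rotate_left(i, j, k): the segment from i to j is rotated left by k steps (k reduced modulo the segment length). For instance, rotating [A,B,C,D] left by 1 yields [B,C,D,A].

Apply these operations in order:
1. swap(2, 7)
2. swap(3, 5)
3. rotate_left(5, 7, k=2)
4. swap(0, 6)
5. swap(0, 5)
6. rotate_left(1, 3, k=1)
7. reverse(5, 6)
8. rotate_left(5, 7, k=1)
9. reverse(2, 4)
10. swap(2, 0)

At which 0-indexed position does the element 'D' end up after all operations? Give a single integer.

After 1 (swap(2, 7)): [E, G, F, A, H, D, C, B]
After 2 (swap(3, 5)): [E, G, F, D, H, A, C, B]
After 3 (rotate_left(5, 7, k=2)): [E, G, F, D, H, B, A, C]
After 4 (swap(0, 6)): [A, G, F, D, H, B, E, C]
After 5 (swap(0, 5)): [B, G, F, D, H, A, E, C]
After 6 (rotate_left(1, 3, k=1)): [B, F, D, G, H, A, E, C]
After 7 (reverse(5, 6)): [B, F, D, G, H, E, A, C]
After 8 (rotate_left(5, 7, k=1)): [B, F, D, G, H, A, C, E]
After 9 (reverse(2, 4)): [B, F, H, G, D, A, C, E]
After 10 (swap(2, 0)): [H, F, B, G, D, A, C, E]

Answer: 4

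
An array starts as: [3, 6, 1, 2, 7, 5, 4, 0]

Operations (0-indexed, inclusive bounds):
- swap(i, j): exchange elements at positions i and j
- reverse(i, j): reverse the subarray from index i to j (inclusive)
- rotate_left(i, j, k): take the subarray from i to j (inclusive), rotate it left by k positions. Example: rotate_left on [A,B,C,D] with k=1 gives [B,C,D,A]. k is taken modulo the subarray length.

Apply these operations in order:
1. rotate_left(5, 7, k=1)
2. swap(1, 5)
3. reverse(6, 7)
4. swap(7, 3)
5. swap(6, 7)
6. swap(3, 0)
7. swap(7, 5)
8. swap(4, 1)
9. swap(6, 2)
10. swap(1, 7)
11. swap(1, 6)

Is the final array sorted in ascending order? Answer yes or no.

After 1 (rotate_left(5, 7, k=1)): [3, 6, 1, 2, 7, 4, 0, 5]
After 2 (swap(1, 5)): [3, 4, 1, 2, 7, 6, 0, 5]
After 3 (reverse(6, 7)): [3, 4, 1, 2, 7, 6, 5, 0]
After 4 (swap(7, 3)): [3, 4, 1, 0, 7, 6, 5, 2]
After 5 (swap(6, 7)): [3, 4, 1, 0, 7, 6, 2, 5]
After 6 (swap(3, 0)): [0, 4, 1, 3, 7, 6, 2, 5]
After 7 (swap(7, 5)): [0, 4, 1, 3, 7, 5, 2, 6]
After 8 (swap(4, 1)): [0, 7, 1, 3, 4, 5, 2, 6]
After 9 (swap(6, 2)): [0, 7, 2, 3, 4, 5, 1, 6]
After 10 (swap(1, 7)): [0, 6, 2, 3, 4, 5, 1, 7]
After 11 (swap(1, 6)): [0, 1, 2, 3, 4, 5, 6, 7]

Answer: yes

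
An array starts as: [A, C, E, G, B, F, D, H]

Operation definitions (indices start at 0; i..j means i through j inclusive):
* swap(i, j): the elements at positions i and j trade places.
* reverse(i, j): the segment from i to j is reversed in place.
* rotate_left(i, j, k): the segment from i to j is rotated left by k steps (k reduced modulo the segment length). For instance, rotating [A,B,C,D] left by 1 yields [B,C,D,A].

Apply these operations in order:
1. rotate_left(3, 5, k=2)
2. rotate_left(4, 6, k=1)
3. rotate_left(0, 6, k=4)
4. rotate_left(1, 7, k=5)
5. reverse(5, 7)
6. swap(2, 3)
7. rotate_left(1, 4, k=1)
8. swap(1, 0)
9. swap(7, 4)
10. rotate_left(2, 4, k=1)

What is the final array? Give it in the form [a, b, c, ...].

After 1 (rotate_left(3, 5, k=2)): [A, C, E, F, G, B, D, H]
After 2 (rotate_left(4, 6, k=1)): [A, C, E, F, B, D, G, H]
After 3 (rotate_left(0, 6, k=4)): [B, D, G, A, C, E, F, H]
After 4 (rotate_left(1, 7, k=5)): [B, F, H, D, G, A, C, E]
After 5 (reverse(5, 7)): [B, F, H, D, G, E, C, A]
After 6 (swap(2, 3)): [B, F, D, H, G, E, C, A]
After 7 (rotate_left(1, 4, k=1)): [B, D, H, G, F, E, C, A]
After 8 (swap(1, 0)): [D, B, H, G, F, E, C, A]
After 9 (swap(7, 4)): [D, B, H, G, A, E, C, F]
After 10 (rotate_left(2, 4, k=1)): [D, B, G, A, H, E, C, F]

Answer: [D, B, G, A, H, E, C, F]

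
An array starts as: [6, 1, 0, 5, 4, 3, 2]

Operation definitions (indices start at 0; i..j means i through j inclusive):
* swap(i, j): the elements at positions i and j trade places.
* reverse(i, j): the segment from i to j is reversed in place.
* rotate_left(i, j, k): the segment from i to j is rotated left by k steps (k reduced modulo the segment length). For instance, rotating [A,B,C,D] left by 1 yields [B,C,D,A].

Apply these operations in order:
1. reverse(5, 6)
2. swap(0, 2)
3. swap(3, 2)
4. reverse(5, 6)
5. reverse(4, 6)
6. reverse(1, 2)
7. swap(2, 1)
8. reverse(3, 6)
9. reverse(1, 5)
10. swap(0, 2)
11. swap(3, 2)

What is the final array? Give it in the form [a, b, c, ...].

After 1 (reverse(5, 6)): [6, 1, 0, 5, 4, 2, 3]
After 2 (swap(0, 2)): [0, 1, 6, 5, 4, 2, 3]
After 3 (swap(3, 2)): [0, 1, 5, 6, 4, 2, 3]
After 4 (reverse(5, 6)): [0, 1, 5, 6, 4, 3, 2]
After 5 (reverse(4, 6)): [0, 1, 5, 6, 2, 3, 4]
After 6 (reverse(1, 2)): [0, 5, 1, 6, 2, 3, 4]
After 7 (swap(2, 1)): [0, 1, 5, 6, 2, 3, 4]
After 8 (reverse(3, 6)): [0, 1, 5, 4, 3, 2, 6]
After 9 (reverse(1, 5)): [0, 2, 3, 4, 5, 1, 6]
After 10 (swap(0, 2)): [3, 2, 0, 4, 5, 1, 6]
After 11 (swap(3, 2)): [3, 2, 4, 0, 5, 1, 6]

Answer: [3, 2, 4, 0, 5, 1, 6]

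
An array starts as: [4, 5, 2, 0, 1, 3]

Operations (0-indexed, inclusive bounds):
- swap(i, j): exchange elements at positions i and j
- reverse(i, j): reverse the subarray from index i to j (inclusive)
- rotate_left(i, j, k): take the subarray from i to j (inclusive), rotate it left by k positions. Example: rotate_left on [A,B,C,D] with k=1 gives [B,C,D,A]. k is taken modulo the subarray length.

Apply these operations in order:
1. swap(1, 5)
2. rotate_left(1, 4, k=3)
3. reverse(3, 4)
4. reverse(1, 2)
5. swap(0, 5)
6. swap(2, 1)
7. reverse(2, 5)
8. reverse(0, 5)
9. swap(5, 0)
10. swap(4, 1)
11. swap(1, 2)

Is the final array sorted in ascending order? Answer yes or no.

Answer: no

Derivation:
After 1 (swap(1, 5)): [4, 3, 2, 0, 1, 5]
After 2 (rotate_left(1, 4, k=3)): [4, 1, 3, 2, 0, 5]
After 3 (reverse(3, 4)): [4, 1, 3, 0, 2, 5]
After 4 (reverse(1, 2)): [4, 3, 1, 0, 2, 5]
After 5 (swap(0, 5)): [5, 3, 1, 0, 2, 4]
After 6 (swap(2, 1)): [5, 1, 3, 0, 2, 4]
After 7 (reverse(2, 5)): [5, 1, 4, 2, 0, 3]
After 8 (reverse(0, 5)): [3, 0, 2, 4, 1, 5]
After 9 (swap(5, 0)): [5, 0, 2, 4, 1, 3]
After 10 (swap(4, 1)): [5, 1, 2, 4, 0, 3]
After 11 (swap(1, 2)): [5, 2, 1, 4, 0, 3]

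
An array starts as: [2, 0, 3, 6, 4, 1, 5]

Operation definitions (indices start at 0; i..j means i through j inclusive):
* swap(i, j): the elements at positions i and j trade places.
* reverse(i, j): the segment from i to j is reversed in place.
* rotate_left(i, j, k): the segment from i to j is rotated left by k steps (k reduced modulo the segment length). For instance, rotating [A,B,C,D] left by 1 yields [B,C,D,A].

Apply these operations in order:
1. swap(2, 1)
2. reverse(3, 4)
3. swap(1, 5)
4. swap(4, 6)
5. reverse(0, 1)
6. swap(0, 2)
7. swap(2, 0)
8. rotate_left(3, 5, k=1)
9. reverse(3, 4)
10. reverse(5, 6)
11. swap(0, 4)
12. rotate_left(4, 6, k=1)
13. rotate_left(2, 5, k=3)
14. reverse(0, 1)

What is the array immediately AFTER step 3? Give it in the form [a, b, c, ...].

After 1 (swap(2, 1)): [2, 3, 0, 6, 4, 1, 5]
After 2 (reverse(3, 4)): [2, 3, 0, 4, 6, 1, 5]
After 3 (swap(1, 5)): [2, 1, 0, 4, 6, 3, 5]

Answer: [2, 1, 0, 4, 6, 3, 5]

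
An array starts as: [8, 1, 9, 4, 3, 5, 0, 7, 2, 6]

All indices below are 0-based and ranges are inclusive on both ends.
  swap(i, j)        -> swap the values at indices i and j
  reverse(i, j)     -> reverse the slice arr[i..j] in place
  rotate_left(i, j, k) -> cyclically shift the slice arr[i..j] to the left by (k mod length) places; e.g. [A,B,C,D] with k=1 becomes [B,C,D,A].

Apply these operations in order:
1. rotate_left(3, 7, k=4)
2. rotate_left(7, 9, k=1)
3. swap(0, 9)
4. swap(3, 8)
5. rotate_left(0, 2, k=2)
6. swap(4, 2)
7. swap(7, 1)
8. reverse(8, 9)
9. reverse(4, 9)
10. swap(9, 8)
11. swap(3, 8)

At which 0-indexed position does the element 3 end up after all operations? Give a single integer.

After 1 (rotate_left(3, 7, k=4)): [8, 1, 9, 7, 4, 3, 5, 0, 2, 6]
After 2 (rotate_left(7, 9, k=1)): [8, 1, 9, 7, 4, 3, 5, 2, 6, 0]
After 3 (swap(0, 9)): [0, 1, 9, 7, 4, 3, 5, 2, 6, 8]
After 4 (swap(3, 8)): [0, 1, 9, 6, 4, 3, 5, 2, 7, 8]
After 5 (rotate_left(0, 2, k=2)): [9, 0, 1, 6, 4, 3, 5, 2, 7, 8]
After 6 (swap(4, 2)): [9, 0, 4, 6, 1, 3, 5, 2, 7, 8]
After 7 (swap(7, 1)): [9, 2, 4, 6, 1, 3, 5, 0, 7, 8]
After 8 (reverse(8, 9)): [9, 2, 4, 6, 1, 3, 5, 0, 8, 7]
After 9 (reverse(4, 9)): [9, 2, 4, 6, 7, 8, 0, 5, 3, 1]
After 10 (swap(9, 8)): [9, 2, 4, 6, 7, 8, 0, 5, 1, 3]
After 11 (swap(3, 8)): [9, 2, 4, 1, 7, 8, 0, 5, 6, 3]

Answer: 9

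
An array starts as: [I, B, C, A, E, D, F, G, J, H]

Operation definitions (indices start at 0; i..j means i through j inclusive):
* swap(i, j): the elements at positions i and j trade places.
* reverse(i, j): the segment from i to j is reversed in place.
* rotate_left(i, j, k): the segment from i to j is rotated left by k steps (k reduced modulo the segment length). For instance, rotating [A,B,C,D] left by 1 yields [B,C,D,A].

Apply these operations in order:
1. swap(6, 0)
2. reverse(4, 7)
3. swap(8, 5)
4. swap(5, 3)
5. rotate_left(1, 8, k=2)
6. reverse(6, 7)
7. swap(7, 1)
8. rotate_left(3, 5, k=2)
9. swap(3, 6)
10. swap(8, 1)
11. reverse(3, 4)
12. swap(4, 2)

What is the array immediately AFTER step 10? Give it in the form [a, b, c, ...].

Answer: [F, C, G, B, A, D, E, J, I, H]

Derivation:
After 1 (swap(6, 0)): [F, B, C, A, E, D, I, G, J, H]
After 2 (reverse(4, 7)): [F, B, C, A, G, I, D, E, J, H]
After 3 (swap(8, 5)): [F, B, C, A, G, J, D, E, I, H]
After 4 (swap(5, 3)): [F, B, C, J, G, A, D, E, I, H]
After 5 (rotate_left(1, 8, k=2)): [F, J, G, A, D, E, I, B, C, H]
After 6 (reverse(6, 7)): [F, J, G, A, D, E, B, I, C, H]
After 7 (swap(7, 1)): [F, I, G, A, D, E, B, J, C, H]
After 8 (rotate_left(3, 5, k=2)): [F, I, G, E, A, D, B, J, C, H]
After 9 (swap(3, 6)): [F, I, G, B, A, D, E, J, C, H]
After 10 (swap(8, 1)): [F, C, G, B, A, D, E, J, I, H]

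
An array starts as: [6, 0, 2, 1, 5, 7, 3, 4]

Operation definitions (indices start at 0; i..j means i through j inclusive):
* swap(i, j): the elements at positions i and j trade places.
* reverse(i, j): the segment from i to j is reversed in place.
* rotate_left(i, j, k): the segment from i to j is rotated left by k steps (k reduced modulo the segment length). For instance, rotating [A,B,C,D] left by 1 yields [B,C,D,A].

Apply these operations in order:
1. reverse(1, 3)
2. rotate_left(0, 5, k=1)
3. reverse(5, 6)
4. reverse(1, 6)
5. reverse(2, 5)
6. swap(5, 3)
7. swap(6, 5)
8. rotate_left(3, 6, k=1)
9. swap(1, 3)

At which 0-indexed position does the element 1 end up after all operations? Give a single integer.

After 1 (reverse(1, 3)): [6, 1, 2, 0, 5, 7, 3, 4]
After 2 (rotate_left(0, 5, k=1)): [1, 2, 0, 5, 7, 6, 3, 4]
After 3 (reverse(5, 6)): [1, 2, 0, 5, 7, 3, 6, 4]
After 4 (reverse(1, 6)): [1, 6, 3, 7, 5, 0, 2, 4]
After 5 (reverse(2, 5)): [1, 6, 0, 5, 7, 3, 2, 4]
After 6 (swap(5, 3)): [1, 6, 0, 3, 7, 5, 2, 4]
After 7 (swap(6, 5)): [1, 6, 0, 3, 7, 2, 5, 4]
After 8 (rotate_left(3, 6, k=1)): [1, 6, 0, 7, 2, 5, 3, 4]
After 9 (swap(1, 3)): [1, 7, 0, 6, 2, 5, 3, 4]

Answer: 0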